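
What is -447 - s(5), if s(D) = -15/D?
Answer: -444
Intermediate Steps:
-447 - s(5) = -447 - (-15)/5 = -447 - 1*(-3) = -447 + 3 = -444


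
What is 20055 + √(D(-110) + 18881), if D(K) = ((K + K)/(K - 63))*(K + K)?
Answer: 20055 + 3*√61857361/173 ≈ 20191.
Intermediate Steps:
D(K) = 4*K²/(-63 + K) (D(K) = ((2*K)/(-63 + K))*(2*K) = (2*K/(-63 + K))*(2*K) = 4*K²/(-63 + K))
20055 + √(D(-110) + 18881) = 20055 + √(4*(-110)²/(-63 - 110) + 18881) = 20055 + √(4*12100/(-173) + 18881) = 20055 + √(4*12100*(-1/173) + 18881) = 20055 + √(-48400/173 + 18881) = 20055 + √(3218013/173) = 20055 + 3*√61857361/173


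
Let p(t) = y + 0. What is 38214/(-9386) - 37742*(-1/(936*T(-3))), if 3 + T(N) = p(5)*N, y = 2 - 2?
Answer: -8875987/506844 ≈ -17.512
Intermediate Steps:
y = 0
p(t) = 0 (p(t) = 0 + 0 = 0)
T(N) = -3 (T(N) = -3 + 0*N = -3 + 0 = -3)
38214/(-9386) - 37742*(-1/(936*T(-3))) = 38214/(-9386) - 37742/(-3*26*(-36)) = 38214*(-1/9386) - 37742/((-78*(-36))) = -19107/4693 - 37742/2808 = -19107/4693 - 37742*1/2808 = -19107/4693 - 18871/1404 = -8875987/506844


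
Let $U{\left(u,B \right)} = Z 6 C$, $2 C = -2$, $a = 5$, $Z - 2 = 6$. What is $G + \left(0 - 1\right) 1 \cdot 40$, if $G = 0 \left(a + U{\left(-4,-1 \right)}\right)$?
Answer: $-40$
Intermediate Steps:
$Z = 8$ ($Z = 2 + 6 = 8$)
$C = -1$ ($C = \frac{1}{2} \left(-2\right) = -1$)
$U{\left(u,B \right)} = -48$ ($U{\left(u,B \right)} = 8 \cdot 6 \left(-1\right) = 48 \left(-1\right) = -48$)
$G = 0$ ($G = 0 \left(5 - 48\right) = 0 \left(-43\right) = 0$)
$G + \left(0 - 1\right) 1 \cdot 40 = 0 + \left(0 - 1\right) 1 \cdot 40 = 0 + \left(-1\right) 1 \cdot 40 = 0 - 40 = -40$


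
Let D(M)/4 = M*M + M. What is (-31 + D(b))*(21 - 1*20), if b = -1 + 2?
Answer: -23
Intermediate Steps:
b = 1
D(M) = 4*M + 4*M² (D(M) = 4*(M*M + M) = 4*(M² + M) = 4*(M + M²) = 4*M + 4*M²)
(-31 + D(b))*(21 - 1*20) = (-31 + 4*1*(1 + 1))*(21 - 1*20) = (-31 + 4*1*2)*(21 - 20) = (-31 + 8)*1 = -23*1 = -23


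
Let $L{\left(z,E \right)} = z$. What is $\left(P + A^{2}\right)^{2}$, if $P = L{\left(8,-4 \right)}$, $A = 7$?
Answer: $3249$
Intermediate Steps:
$P = 8$
$\left(P + A^{2}\right)^{2} = \left(8 + 7^{2}\right)^{2} = \left(8 + 49\right)^{2} = 57^{2} = 3249$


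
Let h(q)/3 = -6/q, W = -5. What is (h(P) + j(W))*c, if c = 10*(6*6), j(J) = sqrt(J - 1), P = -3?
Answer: 2160 + 360*I*sqrt(6) ≈ 2160.0 + 881.82*I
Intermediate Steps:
h(q) = -18/q (h(q) = 3*(-6/q) = -18/q)
j(J) = sqrt(-1 + J)
c = 360 (c = 10*36 = 360)
(h(P) + j(W))*c = (-18/(-3) + sqrt(-1 - 5))*360 = (-18*(-1/3) + sqrt(-6))*360 = (6 + I*sqrt(6))*360 = 2160 + 360*I*sqrt(6)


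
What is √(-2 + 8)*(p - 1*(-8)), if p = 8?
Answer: 16*√6 ≈ 39.192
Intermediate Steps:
√(-2 + 8)*(p - 1*(-8)) = √(-2 + 8)*(8 - 1*(-8)) = √6*(8 + 8) = √6*16 = 16*√6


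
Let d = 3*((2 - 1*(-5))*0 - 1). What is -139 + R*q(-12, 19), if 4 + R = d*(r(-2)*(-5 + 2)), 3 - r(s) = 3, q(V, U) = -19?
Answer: -63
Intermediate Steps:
r(s) = 0 (r(s) = 3 - 1*3 = 3 - 3 = 0)
d = -3 (d = 3*((2 + 5)*0 - 1) = 3*(7*0 - 1) = 3*(0 - 1) = 3*(-1) = -3)
R = -4 (R = -4 - 0*(-5 + 2) = -4 - 0*(-3) = -4 - 3*0 = -4 + 0 = -4)
-139 + R*q(-12, 19) = -139 - 4*(-19) = -139 + 76 = -63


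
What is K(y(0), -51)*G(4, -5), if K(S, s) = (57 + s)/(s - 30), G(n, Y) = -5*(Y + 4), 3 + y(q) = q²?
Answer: -10/27 ≈ -0.37037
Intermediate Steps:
y(q) = -3 + q²
G(n, Y) = -20 - 5*Y (G(n, Y) = -5*(4 + Y) = -20 - 5*Y)
K(S, s) = (57 + s)/(-30 + s)
K(y(0), -51)*G(4, -5) = ((57 - 51)/(-30 - 51))*(-20 - 5*(-5)) = (6/(-81))*(-20 + 25) = -1/81*6*5 = -2/27*5 = -10/27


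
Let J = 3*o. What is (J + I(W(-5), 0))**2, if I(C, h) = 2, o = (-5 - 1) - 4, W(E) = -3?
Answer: 784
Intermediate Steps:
o = -10 (o = -6 - 4 = -10)
J = -30 (J = 3*(-10) = -30)
(J + I(W(-5), 0))**2 = (-30 + 2)**2 = (-28)**2 = 784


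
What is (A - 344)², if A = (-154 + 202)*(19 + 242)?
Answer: 148449856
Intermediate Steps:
A = 12528 (A = 48*261 = 12528)
(A - 344)² = (12528 - 344)² = 12184² = 148449856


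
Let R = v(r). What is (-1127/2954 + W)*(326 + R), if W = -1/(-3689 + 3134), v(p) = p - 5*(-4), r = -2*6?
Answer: -14851811/117105 ≈ -126.82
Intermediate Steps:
r = -12
v(p) = 20 + p (v(p) = p + 20 = 20 + p)
R = 8 (R = 20 - 12 = 8)
W = 1/555 (W = -1/(-555) = -1*(-1/555) = 1/555 ≈ 0.0018018)
(-1127/2954 + W)*(326 + R) = (-1127/2954 + 1/555)*(326 + 8) = (-1127*1/2954 + 1/555)*334 = (-161/422 + 1/555)*334 = -88933/234210*334 = -14851811/117105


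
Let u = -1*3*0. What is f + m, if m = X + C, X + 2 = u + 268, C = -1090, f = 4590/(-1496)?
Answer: -36391/44 ≈ -827.07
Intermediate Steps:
u = 0 (u = -3*0 = 0)
f = -135/44 (f = 4590*(-1/1496) = -135/44 ≈ -3.0682)
X = 266 (X = -2 + (0 + 268) = -2 + 268 = 266)
m = -824 (m = 266 - 1090 = -824)
f + m = -135/44 - 824 = -36391/44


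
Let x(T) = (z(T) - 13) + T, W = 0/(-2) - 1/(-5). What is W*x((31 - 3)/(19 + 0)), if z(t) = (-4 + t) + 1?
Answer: -248/95 ≈ -2.6105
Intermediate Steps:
z(t) = -3 + t
W = ⅕ (W = 0*(-½) - 1*(-⅕) = 0 + ⅕ = ⅕ ≈ 0.20000)
x(T) = -16 + 2*T (x(T) = ((-3 + T) - 13) + T = (-16 + T) + T = -16 + 2*T)
W*x((31 - 3)/(19 + 0)) = (-16 + 2*((31 - 3)/(19 + 0)))/5 = (-16 + 2*(28/19))/5 = (-16 + 56/19)/5 = (⅕)*(-248/19) = -248/95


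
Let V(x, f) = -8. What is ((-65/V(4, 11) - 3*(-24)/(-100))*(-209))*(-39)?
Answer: 12071631/200 ≈ 60358.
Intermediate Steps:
((-65/V(4, 11) - 3*(-24)/(-100))*(-209))*(-39) = ((-65/(-8) - 3*(-24)/(-100))*(-209))*(-39) = ((-65*(-⅛) + 72*(-1/100))*(-209))*(-39) = ((65/8 - 18/25)*(-209))*(-39) = ((1481/200)*(-209))*(-39) = -309529/200*(-39) = 12071631/200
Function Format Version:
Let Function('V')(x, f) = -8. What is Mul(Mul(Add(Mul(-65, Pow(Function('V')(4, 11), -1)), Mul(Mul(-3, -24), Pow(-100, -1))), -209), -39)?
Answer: Rational(12071631, 200) ≈ 60358.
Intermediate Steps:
Mul(Mul(Add(Mul(-65, Pow(Function('V')(4, 11), -1)), Mul(Mul(-3, -24), Pow(-100, -1))), -209), -39) = Mul(Mul(Add(Mul(-65, Pow(-8, -1)), Mul(Mul(-3, -24), Pow(-100, -1))), -209), -39) = Mul(Mul(Add(Mul(-65, Rational(-1, 8)), Mul(72, Rational(-1, 100))), -209), -39) = Mul(Mul(Add(Rational(65, 8), Rational(-18, 25)), -209), -39) = Mul(Mul(Rational(1481, 200), -209), -39) = Mul(Rational(-309529, 200), -39) = Rational(12071631, 200)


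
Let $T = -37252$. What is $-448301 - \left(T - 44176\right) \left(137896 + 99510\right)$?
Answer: $19331047467$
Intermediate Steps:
$-448301 - \left(T - 44176\right) \left(137896 + 99510\right) = -448301 - \left(-37252 - 44176\right) \left(137896 + 99510\right) = -448301 - \left(-81428\right) 237406 = -448301 - -19331495768 = -448301 + 19331495768 = 19331047467$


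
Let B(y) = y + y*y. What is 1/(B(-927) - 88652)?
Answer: 1/769750 ≈ 1.2991e-6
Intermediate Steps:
B(y) = y + y²
1/(B(-927) - 88652) = 1/(-927*(1 - 927) - 88652) = 1/(-927*(-926) - 88652) = 1/(858402 - 88652) = 1/769750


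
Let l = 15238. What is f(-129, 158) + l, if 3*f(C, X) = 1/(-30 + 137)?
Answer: 4891399/321 ≈ 15238.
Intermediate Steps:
f(C, X) = 1/321 (f(C, X) = 1/(3*(-30 + 137)) = (⅓)/107 = (⅓)*(1/107) = 1/321)
f(-129, 158) + l = 1/321 + 15238 = 4891399/321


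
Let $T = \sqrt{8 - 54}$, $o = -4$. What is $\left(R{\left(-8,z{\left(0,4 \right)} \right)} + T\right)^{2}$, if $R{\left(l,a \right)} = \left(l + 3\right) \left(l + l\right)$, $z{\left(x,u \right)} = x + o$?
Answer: $6354 + 160 i \sqrt{46} \approx 6354.0 + 1085.2 i$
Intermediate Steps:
$z{\left(x,u \right)} = -4 + x$ ($z{\left(x,u \right)} = x - 4 = -4 + x$)
$R{\left(l,a \right)} = 2 l \left(3 + l\right)$ ($R{\left(l,a \right)} = \left(3 + l\right) 2 l = 2 l \left(3 + l\right)$)
$T = i \sqrt{46}$ ($T = \sqrt{-46} = i \sqrt{46} \approx 6.7823 i$)
$\left(R{\left(-8,z{\left(0,4 \right)} \right)} + T\right)^{2} = \left(2 \left(-8\right) \left(3 - 8\right) + i \sqrt{46}\right)^{2} = \left(2 \left(-8\right) \left(-5\right) + i \sqrt{46}\right)^{2} = \left(80 + i \sqrt{46}\right)^{2}$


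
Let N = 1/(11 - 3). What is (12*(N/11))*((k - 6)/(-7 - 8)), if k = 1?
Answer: 1/22 ≈ 0.045455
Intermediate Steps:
N = ⅛ (N = 1/8 = ⅛ ≈ 0.12500)
(12*(N/11))*((k - 6)/(-7 - 8)) = (12*((⅛)/11))*((1 - 6)/(-7 - 8)) = (12*((⅛)*(1/11)))*(-5/(-15)) = (12*(1/88))*(-5*(-1/15)) = (3/22)*(⅓) = 1/22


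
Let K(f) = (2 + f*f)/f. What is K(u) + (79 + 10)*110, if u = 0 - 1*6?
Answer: 29351/3 ≈ 9783.7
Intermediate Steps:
u = -6 (u = 0 - 6 = -6)
K(f) = (2 + f²)/f
K(u) + (79 + 10)*110 = (-6 + 2/(-6)) + (79 + 10)*110 = (-6 + 2*(-⅙)) + 89*110 = (-6 - ⅓) + 9790 = -19/3 + 9790 = 29351/3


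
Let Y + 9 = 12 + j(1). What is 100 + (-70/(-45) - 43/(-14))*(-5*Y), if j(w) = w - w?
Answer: 1285/42 ≈ 30.595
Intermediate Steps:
j(w) = 0
Y = 3 (Y = -9 + (12 + 0) = -9 + 12 = 3)
100 + (-70/(-45) - 43/(-14))*(-5*Y) = 100 + (-70/(-45) - 43/(-14))*(-5*3) = 100 + (-70*(-1/45) - 43*(-1/14))*(-15) = 100 + (14/9 + 43/14)*(-15) = 100 + (583/126)*(-15) = 100 - 2915/42 = 1285/42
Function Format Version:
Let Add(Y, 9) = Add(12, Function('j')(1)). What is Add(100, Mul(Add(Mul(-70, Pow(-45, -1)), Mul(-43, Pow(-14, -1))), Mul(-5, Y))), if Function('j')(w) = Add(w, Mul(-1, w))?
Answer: Rational(1285, 42) ≈ 30.595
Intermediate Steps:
Function('j')(w) = 0
Y = 3 (Y = Add(-9, Add(12, 0)) = Add(-9, 12) = 3)
Add(100, Mul(Add(Mul(-70, Pow(-45, -1)), Mul(-43, Pow(-14, -1))), Mul(-5, Y))) = Add(100, Mul(Add(Mul(-70, Pow(-45, -1)), Mul(-43, Pow(-14, -1))), Mul(-5, 3))) = Add(100, Mul(Add(Mul(-70, Rational(-1, 45)), Mul(-43, Rational(-1, 14))), -15)) = Add(100, Mul(Add(Rational(14, 9), Rational(43, 14)), -15)) = Add(100, Mul(Rational(583, 126), -15)) = Add(100, Rational(-2915, 42)) = Rational(1285, 42)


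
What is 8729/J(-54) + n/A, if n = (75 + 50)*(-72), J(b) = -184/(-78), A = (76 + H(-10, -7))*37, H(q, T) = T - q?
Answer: 994251813/268916 ≈ 3697.3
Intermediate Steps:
A = 2923 (A = (76 + (-7 - 1*(-10)))*37 = (76 + (-7 + 10))*37 = (76 + 3)*37 = 79*37 = 2923)
J(b) = 92/39 (J(b) = -184*(-1/78) = 92/39)
n = -9000 (n = 125*(-72) = -9000)
8729/J(-54) + n/A = 8729/(92/39) - 9000/2923 = 8729*(39/92) - 9000*1/2923 = 340431/92 - 9000/2923 = 994251813/268916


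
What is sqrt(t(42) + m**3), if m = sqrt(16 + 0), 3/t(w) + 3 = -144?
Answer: sqrt(3135)/7 ≈ 7.9987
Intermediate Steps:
t(w) = -1/49 (t(w) = 3/(-3 - 144) = 3/(-147) = 3*(-1/147) = -1/49)
m = 4 (m = sqrt(16) = 4)
sqrt(t(42) + m**3) = sqrt(-1/49 + 4**3) = sqrt(-1/49 + 64) = sqrt(3135/49) = sqrt(3135)/7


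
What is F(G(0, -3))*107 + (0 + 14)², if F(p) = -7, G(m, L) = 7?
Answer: -553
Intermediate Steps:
F(G(0, -3))*107 + (0 + 14)² = -7*107 + (0 + 14)² = -749 + 14² = -749 + 196 = -553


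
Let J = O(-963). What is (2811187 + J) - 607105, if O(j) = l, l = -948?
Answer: 2203134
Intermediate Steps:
O(j) = -948
J = -948
(2811187 + J) - 607105 = (2811187 - 948) - 607105 = 2810239 - 607105 = 2203134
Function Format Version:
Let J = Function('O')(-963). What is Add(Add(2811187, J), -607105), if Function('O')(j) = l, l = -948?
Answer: 2203134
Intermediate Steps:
Function('O')(j) = -948
J = -948
Add(Add(2811187, J), -607105) = Add(Add(2811187, -948), -607105) = Add(2810239, -607105) = 2203134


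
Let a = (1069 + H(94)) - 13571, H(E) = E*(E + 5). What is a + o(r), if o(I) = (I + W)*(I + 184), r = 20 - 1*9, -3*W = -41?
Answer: 1614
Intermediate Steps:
W = 41/3 (W = -⅓*(-41) = 41/3 ≈ 13.667)
H(E) = E*(5 + E)
r = 11 (r = 20 - 9 = 11)
o(I) = (184 + I)*(41/3 + I) (o(I) = (I + 41/3)*(I + 184) = (41/3 + I)*(184 + I) = (184 + I)*(41/3 + I))
a = -3196 (a = (1069 + 94*(5 + 94)) - 13571 = (1069 + 94*99) - 13571 = (1069 + 9306) - 13571 = 10375 - 13571 = -3196)
a + o(r) = -3196 + (7544/3 + 11² + (593/3)*11) = -3196 + (7544/3 + 121 + 6523/3) = -3196 + 4810 = 1614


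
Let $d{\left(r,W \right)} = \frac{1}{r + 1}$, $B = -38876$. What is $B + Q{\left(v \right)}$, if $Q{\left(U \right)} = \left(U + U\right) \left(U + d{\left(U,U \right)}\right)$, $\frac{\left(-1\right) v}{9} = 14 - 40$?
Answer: $\frac{16599928}{235} \approx 70638.0$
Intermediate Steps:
$v = 234$ ($v = - 9 \left(14 - 40\right) = \left(-9\right) \left(-26\right) = 234$)
$d{\left(r,W \right)} = \frac{1}{1 + r}$
$Q{\left(U \right)} = 2 U \left(U + \frac{1}{1 + U}\right)$ ($Q{\left(U \right)} = \left(U + U\right) \left(U + \frac{1}{1 + U}\right) = 2 U \left(U + \frac{1}{1 + U}\right)$)
$B + Q{\left(v \right)} = -38876 + 2 \cdot 234 \frac{1}{1 + 234} \left(1 + 234 \left(1 + 234\right)\right) = -38876 + 2 \cdot 234 \cdot \frac{1}{235} \left(1 + 234 \cdot 235\right) = -38876 + 2 \cdot 234 \cdot \frac{1}{235} \left(1 + 54990\right) = -38876 + 2 \cdot 234 \cdot \frac{1}{235} \cdot 54991 = -38876 + \frac{25735788}{235} = \frac{16599928}{235}$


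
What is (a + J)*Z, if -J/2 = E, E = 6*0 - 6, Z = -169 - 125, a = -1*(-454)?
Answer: -137004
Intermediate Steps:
a = 454
Z = -294
E = -6 (E = 0 - 6 = -6)
J = 12 (J = -2*(-6) = 12)
(a + J)*Z = (454 + 12)*(-294) = 466*(-294) = -137004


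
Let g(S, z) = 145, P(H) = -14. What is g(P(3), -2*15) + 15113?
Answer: 15258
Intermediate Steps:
g(P(3), -2*15) + 15113 = 145 + 15113 = 15258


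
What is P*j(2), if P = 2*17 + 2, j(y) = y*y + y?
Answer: 216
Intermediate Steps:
j(y) = y + y**2 (j(y) = y**2 + y = y + y**2)
P = 36 (P = 34 + 2 = 36)
P*j(2) = 36*(2*(1 + 2)) = 36*(2*3) = 36*6 = 216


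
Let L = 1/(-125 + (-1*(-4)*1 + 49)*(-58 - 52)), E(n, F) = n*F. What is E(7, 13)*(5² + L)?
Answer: 13547534/5955 ≈ 2275.0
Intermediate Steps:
E(n, F) = F*n
L = -1/5955 (L = 1/(-125 + (4*1 + 49)*(-110)) = 1/(-125 + (4 + 49)*(-110)) = 1/(-125 + 53*(-110)) = 1/(-125 - 5830) = 1/(-5955) = -1/5955 ≈ -0.00016793)
E(7, 13)*(5² + L) = (13*7)*(5² - 1/5955) = 91*(25 - 1/5955) = 91*(148874/5955) = 13547534/5955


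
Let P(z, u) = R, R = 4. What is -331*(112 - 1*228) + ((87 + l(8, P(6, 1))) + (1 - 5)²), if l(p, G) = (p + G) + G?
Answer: 38515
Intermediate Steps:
P(z, u) = 4
l(p, G) = p + 2*G (l(p, G) = (G + p) + G = p + 2*G)
-331*(112 - 1*228) + ((87 + l(8, P(6, 1))) + (1 - 5)²) = -331*(112 - 1*228) + ((87 + (8 + 2*4)) + (1 - 5)²) = -331*(112 - 228) + ((87 + (8 + 8)) + (-4)²) = -331*(-116) + ((87 + 16) + 16) = 38396 + (103 + 16) = 38396 + 119 = 38515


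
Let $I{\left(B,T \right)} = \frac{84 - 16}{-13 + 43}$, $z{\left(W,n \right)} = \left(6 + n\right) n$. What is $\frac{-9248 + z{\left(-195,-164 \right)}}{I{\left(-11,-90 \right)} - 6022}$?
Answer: $- \frac{31245}{11287} \approx -2.7682$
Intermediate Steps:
$z{\left(W,n \right)} = n \left(6 + n\right)$
$I{\left(B,T \right)} = \frac{34}{15}$ ($I{\left(B,T \right)} = \frac{68}{30} = 68 \cdot \frac{1}{30} = \frac{34}{15}$)
$\frac{-9248 + z{\left(-195,-164 \right)}}{I{\left(-11,-90 \right)} - 6022} = \frac{-9248 - 164 \left(6 - 164\right)}{\frac{34}{15} - 6022} = \frac{-9248 - -25912}{- \frac{90296}{15}} = \left(-9248 + 25912\right) \left(- \frac{15}{90296}\right) = 16664 \left(- \frac{15}{90296}\right) = - \frac{31245}{11287}$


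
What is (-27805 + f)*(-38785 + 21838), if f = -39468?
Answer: 1140075531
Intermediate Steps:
(-27805 + f)*(-38785 + 21838) = (-27805 - 39468)*(-38785 + 21838) = -67273*(-16947) = 1140075531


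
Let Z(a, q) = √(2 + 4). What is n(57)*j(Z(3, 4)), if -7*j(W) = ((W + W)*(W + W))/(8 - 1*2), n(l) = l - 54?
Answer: -12/7 ≈ -1.7143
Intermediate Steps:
n(l) = -54 + l
Z(a, q) = √6
j(W) = -2*W²/21 (j(W) = -(W + W)*(W + W)/(7*(8 - 1*2)) = -(2*W)*(2*W)/(7*(8 - 2)) = -4*W²/(7*6) = -2*W²/21)
n(57)*j(Z(3, 4)) = (-54 + 57)*(-2*(√6)²/21) = 3*(-2/21*6) = 3*(-4/7) = -12/7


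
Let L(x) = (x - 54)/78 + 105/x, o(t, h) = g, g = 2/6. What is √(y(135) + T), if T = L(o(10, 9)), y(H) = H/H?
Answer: √1918358/78 ≈ 17.757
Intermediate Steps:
g = ⅓ (g = 2*(⅙) = ⅓ ≈ 0.33333)
o(t, h) = ⅓
L(x) = -9/13 + 105/x + x/78 (L(x) = (-54 + x)*(1/78) + 105/x = (-9/13 + x/78) + 105/x = -9/13 + 105/x + x/78)
y(H) = 1
T = 73549/234 (T = (8190 + (-54 + ⅓)/3)/(78*(⅓)) = (1/78)*3*(8190 + (⅓)*(-161/3)) = (1/78)*3*(8190 - 161/9) = (1/78)*3*(73549/9) = 73549/234 ≈ 314.31)
√(y(135) + T) = √(1 + 73549/234) = √(73783/234) = √1918358/78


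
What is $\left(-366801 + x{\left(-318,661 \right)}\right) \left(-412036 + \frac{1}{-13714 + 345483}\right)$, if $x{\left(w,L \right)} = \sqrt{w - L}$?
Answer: $\frac{50141979754096083}{331769} - \frac{136700771683 i \sqrt{979}}{331769} \approx 1.5114 \cdot 10^{11} - 1.2892 \cdot 10^{7} i$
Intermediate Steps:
$\left(-366801 + x{\left(-318,661 \right)}\right) \left(-412036 + \frac{1}{-13714 + 345483}\right) = \left(-366801 + \sqrt{-318 - 661}\right) \left(-412036 + \frac{1}{-13714 + 345483}\right) = \left(-366801 + \sqrt{-318 - 661}\right) \left(-412036 + \frac{1}{331769}\right) = \left(-366801 + \sqrt{-979}\right) \left(-412036 + \frac{1}{331769}\right) = \left(-366801 + i \sqrt{979}\right) \left(- \frac{136700771683}{331769}\right) = \frac{50141979754096083}{331769} - \frac{136700771683 i \sqrt{979}}{331769}$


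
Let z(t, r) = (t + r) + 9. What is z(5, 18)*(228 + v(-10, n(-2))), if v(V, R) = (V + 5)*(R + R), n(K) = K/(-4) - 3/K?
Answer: 6656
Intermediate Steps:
n(K) = -3/K - K/4 (n(K) = K*(-1/4) - 3/K = -K/4 - 3/K = -3/K - K/4)
z(t, r) = 9 + r + t (z(t, r) = (r + t) + 9 = 9 + r + t)
v(V, R) = 2*R*(5 + V) (v(V, R) = (5 + V)*(2*R) = 2*R*(5 + V))
z(5, 18)*(228 + v(-10, n(-2))) = (9 + 18 + 5)*(228 + 2*(-3/(-2) - 1/4*(-2))*(5 - 10)) = 32*(228 + 2*(-3*(-1/2) + 1/2)*(-5)) = 32*(228 + 2*(3/2 + 1/2)*(-5)) = 32*(228 + 2*2*(-5)) = 32*(228 - 20) = 32*208 = 6656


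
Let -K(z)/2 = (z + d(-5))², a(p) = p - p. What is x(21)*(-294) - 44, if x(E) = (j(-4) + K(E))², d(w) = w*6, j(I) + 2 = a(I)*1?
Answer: -7907468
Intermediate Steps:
a(p) = 0
j(I) = -2 (j(I) = -2 + 0*1 = -2 + 0 = -2)
d(w) = 6*w
K(z) = -2*(-30 + z)² (K(z) = -2*(z + 6*(-5))² = -2*(z - 30)² = -2*(-30 + z)²)
x(E) = (-2 - 2*(-30 + E)²)²
x(21)*(-294) - 44 = (4*(1 + (-30 + 21)²)²)*(-294) - 44 = (4*(1 + (-9)²)²)*(-294) - 44 = (4*(1 + 81)²)*(-294) - 44 = (4*82²)*(-294) - 44 = (4*6724)*(-294) - 44 = 26896*(-294) - 44 = -7907424 - 44 = -7907468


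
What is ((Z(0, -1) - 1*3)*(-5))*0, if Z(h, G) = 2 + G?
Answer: 0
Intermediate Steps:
((Z(0, -1) - 1*3)*(-5))*0 = (((2 - 1) - 1*3)*(-5))*0 = ((1 - 3)*(-5))*0 = -2*(-5)*0 = 10*0 = 0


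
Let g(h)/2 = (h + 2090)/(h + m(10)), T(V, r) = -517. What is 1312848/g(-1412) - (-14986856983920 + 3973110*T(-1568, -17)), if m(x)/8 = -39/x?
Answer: 8468733971752086/565 ≈ 1.4989e+13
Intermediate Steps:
m(x) = -312/x (m(x) = 8*(-39/x) = -312/x)
g(h) = 2*(2090 + h)/(-156/5 + h) (g(h) = 2*((h + 2090)/(h - 312/10)) = 2*((2090 + h)/(h - 312*⅒)) = 2*((2090 + h)/(h - 156/5)) = 2*((2090 + h)/(-156/5 + h)) = 2*(2090 + h)/(-156/5 + h))
1312848/g(-1412) - (-14986856983920 + 3973110*T(-1568, -17)) = 1312848/((10*(2090 - 1412)/(-156 + 5*(-1412)))) - 3973110/(1/(-3772072 - 517)) = 1312848/((10*678/(-156 - 7060))) - 3973110/(1/(-3772589)) = 1312848/((10*678/(-7216))) - 3973110/(-1/3772589) = 1312848/((10*(-1/7216)*678)) - 3973110*(-3772589) = 1312848/(-1695/1804) + 14988911081790 = 1312848*(-1804/1695) + 14988911081790 = -789459264/565 + 14988911081790 = 8468733971752086/565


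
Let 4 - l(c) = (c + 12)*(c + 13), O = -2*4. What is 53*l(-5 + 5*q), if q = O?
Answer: -55756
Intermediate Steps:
O = -8
q = -8
l(c) = 4 - (12 + c)*(13 + c) (l(c) = 4 - (c + 12)*(c + 13) = 4 - (12 + c)*(13 + c))
53*l(-5 + 5*q) = 53*(-152 - (-5 + 5*(-8))**2 - 25*(-5 + 5*(-8))) = 53*(-152 - (-5 - 40)**2 - 25*(-5 - 40)) = 53*(-152 - 1*(-45)**2 - 25*(-45)) = 53*(-152 - 1*2025 + 1125) = 53*(-152 - 2025 + 1125) = 53*(-1052) = -55756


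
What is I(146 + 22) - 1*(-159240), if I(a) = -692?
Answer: 158548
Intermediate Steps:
I(146 + 22) - 1*(-159240) = -692 - 1*(-159240) = -692 + 159240 = 158548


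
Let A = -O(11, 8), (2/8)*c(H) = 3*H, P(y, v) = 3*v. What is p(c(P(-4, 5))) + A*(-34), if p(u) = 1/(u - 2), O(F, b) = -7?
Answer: -42363/178 ≈ -237.99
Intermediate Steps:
c(H) = 12*H (c(H) = 4*(3*H) = 12*H)
A = 7 (A = -1*(-7) = 7)
p(u) = 1/(-2 + u)
p(c(P(-4, 5))) + A*(-34) = 1/(-2 + 12*(3*5)) + 7*(-34) = 1/(-2 + 12*15) - 238 = 1/(-2 + 180) - 238 = 1/178 - 238 = -42363/178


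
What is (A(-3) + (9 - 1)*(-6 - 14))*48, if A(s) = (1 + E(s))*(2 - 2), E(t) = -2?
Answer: -7680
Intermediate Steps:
A(s) = 0 (A(s) = (1 - 2)*(2 - 2) = -1*0 = 0)
(A(-3) + (9 - 1)*(-6 - 14))*48 = (0 + (9 - 1)*(-6 - 14))*48 = (0 + 8*(-20))*48 = (0 - 160)*48 = -160*48 = -7680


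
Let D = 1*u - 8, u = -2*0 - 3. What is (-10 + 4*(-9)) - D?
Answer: -35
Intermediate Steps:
u = -3 (u = 0 - 3 = -3)
D = -11 (D = 1*(-3) - 8 = -3 - 8 = -11)
(-10 + 4*(-9)) - D = (-10 + 4*(-9)) - 1*(-11) = (-10 - 36) + 11 = -46 + 11 = -35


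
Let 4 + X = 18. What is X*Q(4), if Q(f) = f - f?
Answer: 0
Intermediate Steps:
X = 14 (X = -4 + 18 = 14)
Q(f) = 0
X*Q(4) = 14*0 = 0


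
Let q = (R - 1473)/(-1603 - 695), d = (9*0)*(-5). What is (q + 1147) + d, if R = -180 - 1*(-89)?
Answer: 1318685/1149 ≈ 1147.7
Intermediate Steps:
R = -91 (R = -180 + 89 = -91)
d = 0 (d = 0*(-5) = 0)
q = 782/1149 (q = (-91 - 1473)/(-1603 - 695) = -1564/(-2298) = -1564*(-1/2298) = 782/1149 ≈ 0.68059)
(q + 1147) + d = (782/1149 + 1147) + 0 = 1318685/1149 + 0 = 1318685/1149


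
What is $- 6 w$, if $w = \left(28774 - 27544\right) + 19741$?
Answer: $-125826$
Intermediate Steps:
$w = 20971$ ($w = 1230 + 19741 = 20971$)
$- 6 w = \left(-6\right) 20971 = -125826$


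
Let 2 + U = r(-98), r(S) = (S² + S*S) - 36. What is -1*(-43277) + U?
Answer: 62447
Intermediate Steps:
r(S) = -36 + 2*S² (r(S) = (S² + S²) - 36 = 2*S² - 36 = -36 + 2*S²)
U = 19170 (U = -2 + (-36 + 2*(-98)²) = -2 + (-36 + 2*9604) = -2 + (-36 + 19208) = -2 + 19172 = 19170)
-1*(-43277) + U = -1*(-43277) + 19170 = 43277 + 19170 = 62447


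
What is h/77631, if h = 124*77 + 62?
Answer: 9610/77631 ≈ 0.12379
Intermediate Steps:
h = 9610 (h = 9548 + 62 = 9610)
h/77631 = 9610/77631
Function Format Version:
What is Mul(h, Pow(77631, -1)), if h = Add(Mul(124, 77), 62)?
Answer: Rational(9610, 77631) ≈ 0.12379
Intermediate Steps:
h = 9610 (h = Add(9548, 62) = 9610)
Mul(h, Pow(77631, -1)) = Mul(9610, Pow(77631, -1)) = Mul(9610, Rational(1, 77631)) = Rational(9610, 77631)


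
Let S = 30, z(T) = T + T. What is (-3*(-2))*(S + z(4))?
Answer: 228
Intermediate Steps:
z(T) = 2*T
(-3*(-2))*(S + z(4)) = (-3*(-2))*(30 + 2*4) = 6*(30 + 8) = 6*38 = 228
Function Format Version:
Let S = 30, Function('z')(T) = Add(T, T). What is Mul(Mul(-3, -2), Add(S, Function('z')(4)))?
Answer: 228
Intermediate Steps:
Function('z')(T) = Mul(2, T)
Mul(Mul(-3, -2), Add(S, Function('z')(4))) = Mul(Mul(-3, -2), Add(30, Mul(2, 4))) = Mul(6, Add(30, 8)) = Mul(6, 38) = 228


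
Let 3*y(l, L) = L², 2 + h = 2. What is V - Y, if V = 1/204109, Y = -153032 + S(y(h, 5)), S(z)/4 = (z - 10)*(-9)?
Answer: 31222961949/204109 ≈ 1.5297e+5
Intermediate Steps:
h = 0 (h = -2 + 2 = 0)
y(l, L) = L²/3
S(z) = 360 - 36*z (S(z) = 4*((z - 10)*(-9)) = 4*((-10 + z)*(-9)) = 4*(90 - 9*z) = 360 - 36*z)
Y = -152972 (Y = -153032 + (360 - 12*5²) = -153032 + (360 - 12*25) = -153032 + (360 - 36*25/3) = -153032 + (360 - 300) = -153032 + 60 = -152972)
V = 1/204109 ≈ 4.8993e-6
V - Y = 1/204109 - 1*(-152972) = 1/204109 + 152972 = 31222961949/204109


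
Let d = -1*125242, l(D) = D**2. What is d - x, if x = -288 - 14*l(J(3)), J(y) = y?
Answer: -124828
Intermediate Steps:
x = -414 (x = -288 - 14*3**2 = -288 - 14*9 = -288 - 126 = -414)
d = -125242
d - x = -125242 - 1*(-414) = -125242 + 414 = -124828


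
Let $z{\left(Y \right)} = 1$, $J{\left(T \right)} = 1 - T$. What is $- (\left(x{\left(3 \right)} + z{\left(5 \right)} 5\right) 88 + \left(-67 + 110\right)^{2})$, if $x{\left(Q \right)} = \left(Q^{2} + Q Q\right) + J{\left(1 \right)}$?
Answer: $-3873$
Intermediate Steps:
$x{\left(Q \right)} = 2 Q^{2}$ ($x{\left(Q \right)} = \left(Q^{2} + Q Q\right) + \left(1 - 1\right) = \left(Q^{2} + Q^{2}\right) + \left(1 - 1\right) = 2 Q^{2} + 0 = 2 Q^{2}$)
$- (\left(x{\left(3 \right)} + z{\left(5 \right)} 5\right) 88 + \left(-67 + 110\right)^{2}) = - (\left(2 \cdot 3^{2} + 1 \cdot 5\right) 88 + \left(-67 + 110\right)^{2}) = - (\left(2 \cdot 9 + 5\right) 88 + 43^{2}) = - (\left(18 + 5\right) 88 + 1849) = - (23 \cdot 88 + 1849) = - (2024 + 1849) = \left(-1\right) 3873 = -3873$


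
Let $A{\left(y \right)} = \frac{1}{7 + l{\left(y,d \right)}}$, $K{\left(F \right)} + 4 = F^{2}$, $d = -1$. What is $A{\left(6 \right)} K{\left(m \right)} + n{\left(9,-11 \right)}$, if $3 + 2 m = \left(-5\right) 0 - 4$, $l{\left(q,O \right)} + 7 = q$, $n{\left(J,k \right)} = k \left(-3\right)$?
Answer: $\frac{275}{8} \approx 34.375$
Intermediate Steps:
$n{\left(J,k \right)} = - 3 k$
$l{\left(q,O \right)} = -7 + q$
$m = - \frac{7}{2}$ ($m = - \frac{3}{2} + \frac{\left(-5\right) 0 - 4}{2} = - \frac{3}{2} + \frac{0 - 4}{2} = - \frac{3}{2} + \frac{1}{2} \left(-4\right) = - \frac{3}{2} - 2 = - \frac{7}{2} \approx -3.5$)
$K{\left(F \right)} = -4 + F^{2}$
$A{\left(y \right)} = \frac{1}{y}$ ($A{\left(y \right)} = \frac{1}{7 + \left(-7 + y\right)} = \frac{1}{y}$)
$A{\left(6 \right)} K{\left(m \right)} + n{\left(9,-11 \right)} = \frac{-4 + \left(- \frac{7}{2}\right)^{2}}{6} - -33 = \frac{-4 + \frac{49}{4}}{6} + 33 = \frac{1}{6} \cdot \frac{33}{4} + 33 = \frac{11}{8} + 33 = \frac{275}{8}$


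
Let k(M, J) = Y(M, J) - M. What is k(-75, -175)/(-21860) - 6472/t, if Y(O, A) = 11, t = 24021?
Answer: -71771863/262549530 ≈ -0.27337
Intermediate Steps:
k(M, J) = 11 - M
k(-75, -175)/(-21860) - 6472/t = (11 - 1*(-75))/(-21860) - 6472/24021 = (11 + 75)*(-1/21860) - 6472*1/24021 = 86*(-1/21860) - 6472/24021 = -43/10930 - 6472/24021 = -71771863/262549530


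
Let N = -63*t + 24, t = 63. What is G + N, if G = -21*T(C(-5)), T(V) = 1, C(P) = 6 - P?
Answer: -3966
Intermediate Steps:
N = -3945 (N = -63*63 + 24 = -3969 + 24 = -3945)
G = -21 (G = -21*1 = -21)
G + N = -21 - 3945 = -3966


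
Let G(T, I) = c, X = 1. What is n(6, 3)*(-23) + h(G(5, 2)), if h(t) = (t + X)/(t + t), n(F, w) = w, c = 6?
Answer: -821/12 ≈ -68.417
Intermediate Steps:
G(T, I) = 6
h(t) = (1 + t)/(2*t) (h(t) = (t + 1)/(t + t) = (1 + t)/((2*t)) = (1 + t)*(1/(2*t)) = (1 + t)/(2*t))
n(6, 3)*(-23) + h(G(5, 2)) = 3*(-23) + (½)*(1 + 6)/6 = -69 + (½)*(⅙)*7 = -69 + 7/12 = -821/12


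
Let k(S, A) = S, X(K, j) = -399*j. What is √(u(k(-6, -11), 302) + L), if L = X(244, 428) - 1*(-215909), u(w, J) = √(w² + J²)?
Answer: √(45137 + 2*√22810) ≈ 213.16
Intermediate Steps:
u(w, J) = √(J² + w²)
L = 45137 (L = -399*428 - 1*(-215909) = -170772 + 215909 = 45137)
√(u(k(-6, -11), 302) + L) = √(√(302² + (-6)²) + 45137) = √(√(91204 + 36) + 45137) = √(√91240 + 45137) = √(2*√22810 + 45137) = √(45137 + 2*√22810)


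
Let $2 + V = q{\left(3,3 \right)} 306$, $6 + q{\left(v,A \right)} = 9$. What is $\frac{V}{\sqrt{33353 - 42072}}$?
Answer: $- \frac{916 i \sqrt{8719}}{8719} \approx - 9.8098 i$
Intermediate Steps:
$q{\left(v,A \right)} = 3$ ($q{\left(v,A \right)} = -6 + 9 = 3$)
$V = 916$ ($V = -2 + 3 \cdot 306 = -2 + 918 = 916$)
$\frac{V}{\sqrt{33353 - 42072}} = \frac{916}{\sqrt{33353 - 42072}} = \frac{916}{\sqrt{-8719}} = \frac{916}{i \sqrt{8719}} = 916 \left(- \frac{i \sqrt{8719}}{8719}\right) = - \frac{916 i \sqrt{8719}}{8719}$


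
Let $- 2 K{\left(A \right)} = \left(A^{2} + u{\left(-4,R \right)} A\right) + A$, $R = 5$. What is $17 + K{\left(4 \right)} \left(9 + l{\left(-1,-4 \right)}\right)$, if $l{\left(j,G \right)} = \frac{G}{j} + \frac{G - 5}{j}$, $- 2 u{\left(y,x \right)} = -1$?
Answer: $-225$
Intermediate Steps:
$u{\left(y,x \right)} = \frac{1}{2}$ ($u{\left(y,x \right)} = \left(- \frac{1}{2}\right) \left(-1\right) = \frac{1}{2}$)
$l{\left(j,G \right)} = \frac{G}{j} + \frac{-5 + G}{j}$
$K{\left(A \right)} = - \frac{3 A}{4} - \frac{A^{2}}{2}$ ($K{\left(A \right)} = - \frac{\left(A^{2} + \frac{A}{2}\right) + A}{2} = - \frac{A^{2} + \frac{3 A}{2}}{2} = - \frac{3 A}{4} - \frac{A^{2}}{2}$)
$17 + K{\left(4 \right)} \left(9 + l{\left(-1,-4 \right)}\right) = 17 + \left(- \frac{1}{4}\right) 4 \left(3 + 2 \cdot 4\right) \left(9 + \frac{-5 + 2 \left(-4\right)}{-1}\right) = 17 + \left(- \frac{1}{4}\right) 4 \left(3 + 8\right) \left(9 - \left(-5 - 8\right)\right) = 17 + \left(- \frac{1}{4}\right) 4 \cdot 11 \left(9 - -13\right) = 17 - 11 \left(9 + 13\right) = 17 - 242 = -225$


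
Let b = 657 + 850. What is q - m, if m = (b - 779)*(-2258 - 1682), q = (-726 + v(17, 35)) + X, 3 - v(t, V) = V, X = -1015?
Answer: 2866547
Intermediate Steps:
v(t, V) = 3 - V
q = -1773 (q = (-726 + (3 - 1*35)) - 1015 = (-726 + (3 - 35)) - 1015 = (-726 - 32) - 1015 = -758 - 1015 = -1773)
b = 1507
m = -2868320 (m = (1507 - 779)*(-2258 - 1682) = 728*(-3940) = -2868320)
q - m = -1773 - 1*(-2868320) = -1773 + 2868320 = 2866547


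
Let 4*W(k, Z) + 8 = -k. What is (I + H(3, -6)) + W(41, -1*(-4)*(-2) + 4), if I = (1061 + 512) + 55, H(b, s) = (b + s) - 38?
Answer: 6299/4 ≈ 1574.8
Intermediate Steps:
H(b, s) = -38 + b + s
W(k, Z) = -2 - k/4 (W(k, Z) = -2 + (-k)/4 = -2 - k/4)
I = 1628 (I = 1573 + 55 = 1628)
(I + H(3, -6)) + W(41, -1*(-4)*(-2) + 4) = (1628 + (-38 + 3 - 6)) + (-2 - ¼*41) = (1628 - 41) + (-2 - 41/4) = 1587 - 49/4 = 6299/4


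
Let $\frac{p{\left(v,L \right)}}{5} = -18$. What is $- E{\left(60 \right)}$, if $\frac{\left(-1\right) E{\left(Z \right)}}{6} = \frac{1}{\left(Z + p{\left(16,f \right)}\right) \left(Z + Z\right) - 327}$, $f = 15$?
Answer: $- \frac{2}{1309} \approx -0.0015279$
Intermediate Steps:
$p{\left(v,L \right)} = -90$ ($p{\left(v,L \right)} = 5 \left(-18\right) = -90$)
$E{\left(Z \right)} = - \frac{6}{-327 + 2 Z \left(-90 + Z\right)}$ ($E{\left(Z \right)} = - \frac{6}{\left(Z - 90\right) \left(Z + Z\right) - 327} = - \frac{6}{\left(-90 + Z\right) 2 Z - 327} = - \frac{6}{2 Z \left(-90 + Z\right) - 327} = - \frac{6}{-327 + 2 Z \left(-90 + Z\right)}$)
$- E{\left(60 \right)} = - \frac{6}{327 - 2 \cdot 60^{2} + 180 \cdot 60} = - \frac{6}{327 - 7200 + 10800} = - \frac{6}{3927} = \left(-1\right) \frac{2}{1309} = - \frac{2}{1309}$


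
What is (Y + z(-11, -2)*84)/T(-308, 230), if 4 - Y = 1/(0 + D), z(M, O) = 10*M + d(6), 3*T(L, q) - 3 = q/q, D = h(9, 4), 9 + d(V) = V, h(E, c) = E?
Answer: -85393/12 ≈ -7116.1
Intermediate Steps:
d(V) = -9 + V
D = 9
T(L, q) = 4/3 (T(L, q) = 1 + (q/q)/3 = 1 + (⅓)*1 = 1 + ⅓ = 4/3)
z(M, O) = -3 + 10*M (z(M, O) = 10*M + (-9 + 6) = 10*M - 3 = -3 + 10*M)
Y = 35/9 (Y = 4 - 1/(0 + 9) = 4 - 1/9 = 4 - 1*⅑ = 4 - ⅑ = 35/9 ≈ 3.8889)
(Y + z(-11, -2)*84)/T(-308, 230) = (35/9 + (-3 + 10*(-11))*84)/(4/3) = (35/9 + (-3 - 110)*84)*(¾) = (35/9 - 113*84)*(¾) = (35/9 - 9492)*(¾) = -85393/9*¾ = -85393/12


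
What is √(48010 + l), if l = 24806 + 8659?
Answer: 5*√3259 ≈ 285.44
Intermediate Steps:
l = 33465
√(48010 + l) = √(48010 + 33465) = √81475 = 5*√3259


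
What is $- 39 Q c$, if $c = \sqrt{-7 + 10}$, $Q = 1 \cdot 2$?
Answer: $- 78 \sqrt{3} \approx -135.1$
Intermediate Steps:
$Q = 2$
$c = \sqrt{3} \approx 1.732$
$- 39 Q c = \left(-39\right) 2 \sqrt{3} = - 78 \sqrt{3}$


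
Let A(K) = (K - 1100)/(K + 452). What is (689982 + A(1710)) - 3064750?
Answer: -2567123903/1081 ≈ -2.3748e+6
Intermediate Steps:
A(K) = (-1100 + K)/(452 + K)
(689982 + A(1710)) - 3064750 = (689982 + (-1100 + 1710)/(452 + 1710)) - 3064750 = (689982 + 610/2162) - 3064750 = (689982 + (1/2162)*610) - 3064750 = (689982 + 305/1081) - 3064750 = 745870847/1081 - 3064750 = -2567123903/1081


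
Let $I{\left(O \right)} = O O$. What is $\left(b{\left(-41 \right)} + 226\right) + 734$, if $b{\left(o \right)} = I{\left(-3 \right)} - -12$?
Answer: $981$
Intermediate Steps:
$I{\left(O \right)} = O^{2}$
$b{\left(o \right)} = 21$ ($b{\left(o \right)} = \left(-3\right)^{2} - -12 = 9 + 12 = 21$)
$\left(b{\left(-41 \right)} + 226\right) + 734 = \left(21 + 226\right) + 734 = 247 + 734 = 981$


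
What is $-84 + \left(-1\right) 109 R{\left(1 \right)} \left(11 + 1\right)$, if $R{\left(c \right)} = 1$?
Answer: $-1392$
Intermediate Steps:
$-84 + \left(-1\right) 109 R{\left(1 \right)} \left(11 + 1\right) = -84 + \left(-1\right) 109 \cdot 1 \left(11 + 1\right) = -84 - 109 \cdot 1 \cdot 12 = -84 - 1308 = -1392$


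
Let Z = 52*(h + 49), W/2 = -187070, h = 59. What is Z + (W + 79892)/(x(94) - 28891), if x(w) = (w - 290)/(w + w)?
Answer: 3819971036/678963 ≈ 5626.2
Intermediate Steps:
W = -374140 (W = 2*(-187070) = -374140)
Z = 5616 (Z = 52*(59 + 49) = 52*108 = 5616)
x(w) = (-290 + w)/(2*w) (x(w) = (-290 + w)/((2*w)) = (-290 + w)*(1/(2*w)) = (-290 + w)/(2*w))
Z + (W + 79892)/(x(94) - 28891) = 5616 + (-374140 + 79892)/((½)*(-290 + 94)/94 - 28891) = 5616 - 294248/((½)*(1/94)*(-196) - 28891) = 5616 - 294248/(-49/47 - 28891) = 5616 - 294248/(-1357926/47) = 5616 - 294248*(-47/1357926) = 5616 + 6914828/678963 = 3819971036/678963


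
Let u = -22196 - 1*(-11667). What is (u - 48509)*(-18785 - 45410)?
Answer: 3789944410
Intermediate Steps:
u = -10529 (u = -22196 + 11667 = -10529)
(u - 48509)*(-18785 - 45410) = (-10529 - 48509)*(-18785 - 45410) = -59038*(-64195) = 3789944410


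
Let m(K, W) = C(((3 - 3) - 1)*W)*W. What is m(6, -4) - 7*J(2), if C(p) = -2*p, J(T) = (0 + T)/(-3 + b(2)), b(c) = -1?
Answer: 71/2 ≈ 35.500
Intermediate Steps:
J(T) = -T/4 (J(T) = (0 + T)/(-3 - 1) = T/(-4) = T*(-¼) = -T/4)
m(K, W) = 2*W² (m(K, W) = (-2*((3 - 3) - 1)*W)*W = (-2*(0 - 1)*W)*W = (-(-2)*W)*W = (2*W)*W = 2*W²)
m(6, -4) - 7*J(2) = 2*(-4)² - (-7)*2/4 = 2*16 - 7*(-½) = 32 + 7/2 = 71/2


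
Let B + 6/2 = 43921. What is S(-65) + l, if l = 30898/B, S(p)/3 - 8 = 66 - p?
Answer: 1310336/3137 ≈ 417.70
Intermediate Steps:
B = 43918 (B = -3 + 43921 = 43918)
S(p) = 222 - 3*p (S(p) = 24 + 3*(66 - p) = 24 + (198 - 3*p) = 222 - 3*p)
l = 2207/3137 (l = 30898/43918 = 30898*(1/43918) = 2207/3137 ≈ 0.70354)
S(-65) + l = (222 - 3*(-65)) + 2207/3137 = (222 + 195) + 2207/3137 = 417 + 2207/3137 = 1310336/3137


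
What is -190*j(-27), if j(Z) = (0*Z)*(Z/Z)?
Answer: 0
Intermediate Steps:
j(Z) = 0 (j(Z) = 0*1 = 0)
-190*j(-27) = -190*0 = 0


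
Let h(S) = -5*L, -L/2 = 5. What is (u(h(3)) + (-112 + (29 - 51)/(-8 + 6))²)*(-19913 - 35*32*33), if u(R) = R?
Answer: -583005123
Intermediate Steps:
L = -10 (L = -2*5 = -10)
h(S) = 50 (h(S) = -5*(-10) = 50)
(u(h(3)) + (-112 + (29 - 51)/(-8 + 6))²)*(-19913 - 35*32*33) = (50 + (-112 + (29 - 51)/(-8 + 6))²)*(-19913 - 35*32*33) = (50 + (-112 - 22/(-2))²)*(-19913 - 1120*33) = (50 + (-112 - 22*(-½))²)*(-19913 - 36960) = (50 + (-112 + 11)²)*(-56873) = (50 + (-101)²)*(-56873) = (50 + 10201)*(-56873) = 10251*(-56873) = -583005123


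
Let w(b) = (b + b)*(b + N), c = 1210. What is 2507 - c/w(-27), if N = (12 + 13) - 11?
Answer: 879352/351 ≈ 2505.3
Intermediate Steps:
N = 14 (N = 25 - 11 = 14)
w(b) = 2*b*(14 + b) (w(b) = (b + b)*(b + 14) = (2*b)*(14 + b) = 2*b*(14 + b))
2507 - c/w(-27) = 2507 - 1210/(2*(-27)*(14 - 27)) = 2507 - 1210/(2*(-27)*(-13)) = 2507 - 1210/702 = 2507 - 1*605/351 = 2507 - 605/351 = 879352/351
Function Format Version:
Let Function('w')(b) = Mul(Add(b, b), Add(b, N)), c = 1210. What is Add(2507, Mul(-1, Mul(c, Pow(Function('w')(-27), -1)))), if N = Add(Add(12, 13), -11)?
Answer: Rational(879352, 351) ≈ 2505.3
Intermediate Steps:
N = 14 (N = Add(25, -11) = 14)
Function('w')(b) = Mul(2, b, Add(14, b)) (Function('w')(b) = Mul(Add(b, b), Add(b, 14)) = Mul(Mul(2, b), Add(14, b)) = Mul(2, b, Add(14, b)))
Add(2507, Mul(-1, Mul(c, Pow(Function('w')(-27), -1)))) = Add(2507, Mul(-1, Mul(1210, Pow(Mul(2, -27, Add(14, -27)), -1)))) = Add(2507, Mul(-1, Mul(1210, Pow(Mul(2, -27, -13), -1)))) = Add(2507, Mul(-1, Mul(1210, Pow(702, -1)))) = Add(2507, Mul(-1, Mul(1210, Rational(1, 702)))) = Add(2507, Mul(-1, Rational(605, 351))) = Add(2507, Rational(-605, 351)) = Rational(879352, 351)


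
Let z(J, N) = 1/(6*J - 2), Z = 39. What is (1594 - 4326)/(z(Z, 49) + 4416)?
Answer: -633824/1024513 ≈ -0.61866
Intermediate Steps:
z(J, N) = 1/(-2 + 6*J)
(1594 - 4326)/(z(Z, 49) + 4416) = (1594 - 4326)/(1/(2*(-1 + 3*39)) + 4416) = -2732/(1/(2*(-1 + 117)) + 4416) = -2732/((1/2)/116 + 4416) = -2732/((1/2)*(1/116) + 4416) = -2732/(1/232 + 4416) = -2732/1024513/232 = -2732*232/1024513 = -633824/1024513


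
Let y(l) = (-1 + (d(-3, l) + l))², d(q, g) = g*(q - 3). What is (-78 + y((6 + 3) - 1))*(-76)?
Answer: -121828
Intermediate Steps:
d(q, g) = g*(-3 + q)
y(l) = (-1 - 5*l)² (y(l) = (-1 + (l*(-3 - 3) + l))² = (-1 + (l*(-6) + l))² = (-1 + (-6*l + l))² = (-1 - 5*l)²)
(-78 + y((6 + 3) - 1))*(-76) = (-78 + (1 + 5*((6 + 3) - 1))²)*(-76) = (-78 + (1 + 5*(9 - 1))²)*(-76) = (-78 + (1 + 5*8)²)*(-76) = (-78 + (1 + 40)²)*(-76) = (-78 + 41²)*(-76) = (-78 + 1681)*(-76) = 1603*(-76) = -121828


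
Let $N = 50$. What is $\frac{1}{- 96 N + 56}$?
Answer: $- \frac{1}{4744} \approx -0.00021079$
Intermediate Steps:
$\frac{1}{- 96 N + 56} = \frac{1}{\left(-96\right) 50 + 56} = \frac{1}{-4800 + 56} = \frac{1}{-4744} = - \frac{1}{4744}$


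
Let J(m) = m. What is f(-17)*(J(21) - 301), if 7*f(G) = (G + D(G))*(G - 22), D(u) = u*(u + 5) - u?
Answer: 318240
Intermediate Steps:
D(u) = -u + u*(5 + u) (D(u) = u*(5 + u) - u = -u + u*(5 + u))
f(G) = (-22 + G)*(G + G*(4 + G))/7 (f(G) = ((G + G*(4 + G))*(G - 22))/7 = ((G + G*(4 + G))*(-22 + G))/7 = ((-22 + G)*(G + G*(4 + G)))/7 = (-22 + G)*(G + G*(4 + G))/7)
f(-17)*(J(21) - 301) = ((1/7)*(-17)*(-110 + (-17)**2 - 17*(-17)))*(21 - 301) = ((1/7)*(-17)*(-110 + 289 + 289))*(-280) = ((1/7)*(-17)*468)*(-280) = -7956/7*(-280) = 318240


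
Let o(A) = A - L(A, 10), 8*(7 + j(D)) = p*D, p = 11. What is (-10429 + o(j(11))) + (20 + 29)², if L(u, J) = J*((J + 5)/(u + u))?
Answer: -835027/104 ≈ -8029.1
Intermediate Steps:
L(u, J) = J*(5 + J)/(2*u) (L(u, J) = J*((5 + J)/((2*u))) = J*((5 + J)*(1/(2*u))) = J*((5 + J)/(2*u)) = J*(5 + J)/(2*u))
j(D) = -7 + 11*D/8 (j(D) = -7 + (11*D)/8 = -7 + 11*D/8)
o(A) = A - 75/A (o(A) = A - 10*(5 + 10)/(2*A) = A - 10*15/(2*A) = A - 75/A)
(-10429 + o(j(11))) + (20 + 29)² = (-10429 + ((-7 + (11/8)*11) - 75/(-7 + (11/8)*11))) + (20 + 29)² = (-10429 + ((-7 + 121/8) - 75/(-7 + 121/8))) + 49² = (-10429 + (65/8 - 75/65/8)) + 2401 = (-10429 + (65/8 - 75*8/65)) + 2401 = (-10429 + (65/8 - 120/13)) + 2401 = (-10429 - 115/104) + 2401 = -1084731/104 + 2401 = -835027/104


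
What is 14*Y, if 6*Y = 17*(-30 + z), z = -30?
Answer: -2380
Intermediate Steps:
Y = -170 (Y = (17*(-30 - 30))/6 = (17*(-60))/6 = (⅙)*(-1020) = -170)
14*Y = 14*(-170) = -2380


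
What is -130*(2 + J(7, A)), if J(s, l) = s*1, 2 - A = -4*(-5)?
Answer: -1170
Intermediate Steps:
A = -18 (A = 2 - (-4)*(-5) = 2 - 1*20 = 2 - 20 = -18)
J(s, l) = s
-130*(2 + J(7, A)) = -130*(2 + 7) = -130*9 = -1170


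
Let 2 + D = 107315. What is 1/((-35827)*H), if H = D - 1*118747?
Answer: 1/409645918 ≈ 2.4411e-9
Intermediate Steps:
D = 107313 (D = -2 + 107315 = 107313)
H = -11434 (H = 107313 - 1*118747 = 107313 - 118747 = -11434)
1/((-35827)*H) = 1/(-35827*(-11434)) = -1/35827*(-1/11434) = 1/409645918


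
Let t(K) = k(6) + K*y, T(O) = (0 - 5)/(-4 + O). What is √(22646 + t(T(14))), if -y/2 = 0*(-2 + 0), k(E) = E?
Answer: 2*√5663 ≈ 150.51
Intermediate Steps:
T(O) = -5/(-4 + O)
y = 0 (y = -0*(-2 + 0) = -0*(-2) = -2*0 = 0)
t(K) = 6 (t(K) = 6 + K*0 = 6 + 0 = 6)
√(22646 + t(T(14))) = √(22646 + 6) = √22652 = 2*√5663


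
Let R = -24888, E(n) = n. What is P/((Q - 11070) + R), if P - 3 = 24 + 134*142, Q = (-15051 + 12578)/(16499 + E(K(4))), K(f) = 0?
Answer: -62877689/118654703 ≈ -0.52992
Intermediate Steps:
Q = -2473/16499 (Q = (-15051 + 12578)/(16499 + 0) = -2473/16499 ≈ -0.14989)
P = 19055 (P = 3 + (24 + 134*142) = 3 + (24 + 19028) = 3 + 19052 = 19055)
P/((Q - 11070) + R) = 19055/((-2473/16499 - 11070) - 24888) = 19055/(-182646403/16499 - 24888) = 19055/(-593273515/16499) = 19055*(-16499/593273515) = -62877689/118654703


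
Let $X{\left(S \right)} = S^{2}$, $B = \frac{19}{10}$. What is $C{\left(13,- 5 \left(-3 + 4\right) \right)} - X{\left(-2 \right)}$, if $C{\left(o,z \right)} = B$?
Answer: $- \frac{21}{10} \approx -2.1$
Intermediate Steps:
$B = \frac{19}{10}$ ($B = 19 \cdot \frac{1}{10} = \frac{19}{10} \approx 1.9$)
$C{\left(o,z \right)} = \frac{19}{10}$
$C{\left(13,- 5 \left(-3 + 4\right) \right)} - X{\left(-2 \right)} = \frac{19}{10} - \left(-2\right)^{2} = \frac{19}{10} - 4 = - \frac{21}{10}$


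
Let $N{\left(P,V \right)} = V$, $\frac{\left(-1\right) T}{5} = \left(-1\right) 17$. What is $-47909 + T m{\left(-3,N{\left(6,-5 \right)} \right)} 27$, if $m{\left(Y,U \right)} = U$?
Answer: $-59384$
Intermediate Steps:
$T = 85$ ($T = - 5 \left(\left(-1\right) 17\right) = \left(-5\right) \left(-17\right) = 85$)
$-47909 + T m{\left(-3,N{\left(6,-5 \right)} \right)} 27 = -47909 + 85 \left(-5\right) 27 = -47909 - 11475 = -59384$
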